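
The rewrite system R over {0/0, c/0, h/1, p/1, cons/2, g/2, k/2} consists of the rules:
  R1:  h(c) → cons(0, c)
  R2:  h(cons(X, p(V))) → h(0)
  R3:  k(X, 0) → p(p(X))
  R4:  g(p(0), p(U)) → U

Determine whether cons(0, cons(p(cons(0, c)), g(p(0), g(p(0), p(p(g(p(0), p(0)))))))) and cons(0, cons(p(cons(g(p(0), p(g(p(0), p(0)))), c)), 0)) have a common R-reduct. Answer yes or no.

Reduce t₁ = cons(0, cons(p(cons(0, c)), g(p(0), g(p(0), p(p(g(p(0), p(0)))))))):
1. cons(0, cons(p(cons(0, c)), g(p(0), g(p(0), p(p(g(p(0), p(0))))))))  →  cons(0, cons(p(cons(0, c)), g(p(0), p(g(p(0), p(0))))))   [R4 at 2.2.2]
2. cons(0, cons(p(cons(0, c)), g(p(0), p(g(p(0), p(0))))))  →  cons(0, cons(p(cons(0, c)), g(p(0), p(0))))   [R4 at 2.2]
3. cons(0, cons(p(cons(0, c)), g(p(0), p(0))))  →  cons(0, cons(p(cons(0, c)), 0))   [R4 at 2.2]

Reduce t₂ = cons(0, cons(p(cons(g(p(0), p(g(p(0), p(0)))), c)), 0)):
1. cons(0, cons(p(cons(g(p(0), p(g(p(0), p(0)))), c)), 0))  →  cons(0, cons(p(cons(g(p(0), p(0)), c)), 0))   [R4 at 2.1.1.1]
2. cons(0, cons(p(cons(g(p(0), p(0)), c)), 0))  →  cons(0, cons(p(cons(0, c)), 0))   [R4 at 2.1.1.1]

yes — NF(t₁) = cons(0, cons(p(cons(0, c)), 0)), NF(t₂) = cons(0, cons(p(cons(0, c)), 0))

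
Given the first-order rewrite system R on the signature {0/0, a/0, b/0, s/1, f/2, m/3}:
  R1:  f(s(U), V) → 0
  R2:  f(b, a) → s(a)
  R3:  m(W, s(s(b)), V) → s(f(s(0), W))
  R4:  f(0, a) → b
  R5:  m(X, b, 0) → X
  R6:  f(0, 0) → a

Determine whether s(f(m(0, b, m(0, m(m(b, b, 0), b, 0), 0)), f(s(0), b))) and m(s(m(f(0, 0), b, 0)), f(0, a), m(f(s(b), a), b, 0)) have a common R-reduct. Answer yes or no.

yes — NF(t₁) = s(a), NF(t₂) = s(a)

Reduce t₁ = s(f(m(0, b, m(0, m(m(b, b, 0), b, 0), 0)), f(s(0), b))):
1. s(f(m(0, b, m(0, m(m(b, b, 0), b, 0), 0)), f(s(0), b)))  →  s(f(m(0, b, m(0, m(b, b, 0), 0)), f(s(0), b)))   [R5 at 1.1.3.2]
2. s(f(m(0, b, m(0, m(b, b, 0), 0)), f(s(0), b)))  →  s(f(m(0, b, m(0, b, 0)), f(s(0), b)))   [R5 at 1.1.3.2]
3. s(f(m(0, b, m(0, b, 0)), f(s(0), b)))  →  s(f(m(0, b, 0), f(s(0), b)))   [R5 at 1.1.3]
4. s(f(m(0, b, 0), f(s(0), b)))  →  s(f(0, f(s(0), b)))   [R5 at 1.1]
5. s(f(0, f(s(0), b)))  →  s(f(0, 0))   [R1 at 1.2]
6. s(f(0, 0))  →  s(a)   [R6 at 1]

Reduce t₂ = m(s(m(f(0, 0), b, 0)), f(0, a), m(f(s(b), a), b, 0)):
1. m(s(m(f(0, 0), b, 0)), f(0, a), m(f(s(b), a), b, 0))  →  m(s(f(0, 0)), f(0, a), m(f(s(b), a), b, 0))   [R5 at 1.1]
2. m(s(f(0, 0)), f(0, a), m(f(s(b), a), b, 0))  →  m(s(a), f(0, a), m(f(s(b), a), b, 0))   [R6 at 1.1]
3. m(s(a), f(0, a), m(f(s(b), a), b, 0))  →  m(s(a), b, m(f(s(b), a), b, 0))   [R4 at 2]
4. m(s(a), b, m(f(s(b), a), b, 0))  →  m(s(a), b, f(s(b), a))   [R5 at 3]
5. m(s(a), b, f(s(b), a))  →  m(s(a), b, 0)   [R1 at 3]
6. m(s(a), b, 0)  →  s(a)   [R5 at ε]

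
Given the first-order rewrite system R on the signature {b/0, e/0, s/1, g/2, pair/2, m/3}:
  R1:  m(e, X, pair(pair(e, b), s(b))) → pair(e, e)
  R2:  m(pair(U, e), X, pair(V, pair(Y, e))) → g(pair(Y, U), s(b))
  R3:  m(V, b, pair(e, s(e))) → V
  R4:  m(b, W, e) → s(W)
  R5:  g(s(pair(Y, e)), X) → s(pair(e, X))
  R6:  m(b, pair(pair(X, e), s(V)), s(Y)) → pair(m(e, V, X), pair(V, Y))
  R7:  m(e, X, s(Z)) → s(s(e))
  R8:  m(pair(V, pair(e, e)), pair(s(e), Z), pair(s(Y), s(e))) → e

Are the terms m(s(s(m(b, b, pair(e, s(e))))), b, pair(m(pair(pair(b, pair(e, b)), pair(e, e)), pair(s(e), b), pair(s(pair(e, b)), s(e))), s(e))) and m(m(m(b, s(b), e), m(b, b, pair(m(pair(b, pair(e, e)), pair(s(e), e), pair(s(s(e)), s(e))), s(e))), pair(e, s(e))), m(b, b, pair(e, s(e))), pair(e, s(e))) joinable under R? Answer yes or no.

Reduce t₁ = m(s(s(m(b, b, pair(e, s(e))))), b, pair(m(pair(pair(b, pair(e, b)), pair(e, e)), pair(s(e), b), pair(s(pair(e, b)), s(e))), s(e))):
1. m(s(s(m(b, b, pair(e, s(e))))), b, pair(m(pair(pair(b, pair(e, b)), pair(e, e)), pair(s(e), b), pair(s(pair(e, b)), s(e))), s(e)))  →  m(s(s(b)), b, pair(m(pair(pair(b, pair(e, b)), pair(e, e)), pair(s(e), b), pair(s(pair(e, b)), s(e))), s(e)))   [R3 at 1.1.1]
2. m(s(s(b)), b, pair(m(pair(pair(b, pair(e, b)), pair(e, e)), pair(s(e), b), pair(s(pair(e, b)), s(e))), s(e)))  →  m(s(s(b)), b, pair(e, s(e)))   [R8 at 3.1]
3. m(s(s(b)), b, pair(e, s(e)))  →  s(s(b))   [R3 at ε]

Reduce t₂ = m(m(m(b, s(b), e), m(b, b, pair(m(pair(b, pair(e, e)), pair(s(e), e), pair(s(s(e)), s(e))), s(e))), pair(e, s(e))), m(b, b, pair(e, s(e))), pair(e, s(e))):
1. m(m(m(b, s(b), e), m(b, b, pair(m(pair(b, pair(e, e)), pair(s(e), e), pair(s(s(e)), s(e))), s(e))), pair(e, s(e))), m(b, b, pair(e, s(e))), pair(e, s(e)))  →  m(m(s(s(b)), m(b, b, pair(m(pair(b, pair(e, e)), pair(s(e), e), pair(s(s(e)), s(e))), s(e))), pair(e, s(e))), m(b, b, pair(e, s(e))), pair(e, s(e)))   [R4 at 1.1]
2. m(m(s(s(b)), m(b, b, pair(m(pair(b, pair(e, e)), pair(s(e), e), pair(s(s(e)), s(e))), s(e))), pair(e, s(e))), m(b, b, pair(e, s(e))), pair(e, s(e)))  →  m(m(s(s(b)), m(b, b, pair(e, s(e))), pair(e, s(e))), m(b, b, pair(e, s(e))), pair(e, s(e)))   [R8 at 1.2.3.1]
3. m(m(s(s(b)), m(b, b, pair(e, s(e))), pair(e, s(e))), m(b, b, pair(e, s(e))), pair(e, s(e)))  →  m(m(s(s(b)), b, pair(e, s(e))), m(b, b, pair(e, s(e))), pair(e, s(e)))   [R3 at 1.2]
4. m(m(s(s(b)), b, pair(e, s(e))), m(b, b, pair(e, s(e))), pair(e, s(e)))  →  m(s(s(b)), m(b, b, pair(e, s(e))), pair(e, s(e)))   [R3 at 1]
5. m(s(s(b)), m(b, b, pair(e, s(e))), pair(e, s(e)))  →  m(s(s(b)), b, pair(e, s(e)))   [R3 at 2]
6. m(s(s(b)), b, pair(e, s(e)))  →  s(s(b))   [R3 at ε]

yes — NF(t₁) = s(s(b)), NF(t₂) = s(s(b))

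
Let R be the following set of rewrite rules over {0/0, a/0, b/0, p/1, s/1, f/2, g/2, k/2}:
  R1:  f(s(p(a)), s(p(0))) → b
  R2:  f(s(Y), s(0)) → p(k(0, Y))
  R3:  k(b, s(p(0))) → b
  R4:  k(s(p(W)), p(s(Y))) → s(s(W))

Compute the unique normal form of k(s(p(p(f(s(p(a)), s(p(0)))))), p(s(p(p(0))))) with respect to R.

s(s(p(b)))

1. k(s(p(p(f(s(p(a)), s(p(0)))))), p(s(p(p(0)))))  →  s(s(p(f(s(p(a)), s(p(0))))))   [R4 at ε]
2. s(s(p(f(s(p(a)), s(p(0))))))  →  s(s(p(b)))   [R1 at 1.1.1]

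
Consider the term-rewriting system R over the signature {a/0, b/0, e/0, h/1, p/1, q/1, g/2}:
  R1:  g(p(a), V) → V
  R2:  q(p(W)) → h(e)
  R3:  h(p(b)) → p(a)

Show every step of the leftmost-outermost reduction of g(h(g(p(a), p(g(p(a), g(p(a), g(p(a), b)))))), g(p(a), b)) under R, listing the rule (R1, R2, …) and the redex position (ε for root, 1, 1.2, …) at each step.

1. g(h(g(p(a), p(g(p(a), g(p(a), g(p(a), b)))))), g(p(a), b))  →  g(h(p(g(p(a), g(p(a), g(p(a), b))))), g(p(a), b))   [R1 at 1.1]
2. g(h(p(g(p(a), g(p(a), g(p(a), b))))), g(p(a), b))  →  g(h(p(g(p(a), g(p(a), b)))), g(p(a), b))   [R1 at 1.1.1]
3. g(h(p(g(p(a), g(p(a), b)))), g(p(a), b))  →  g(h(p(g(p(a), b))), g(p(a), b))   [R1 at 1.1.1]
4. g(h(p(g(p(a), b))), g(p(a), b))  →  g(h(p(b)), g(p(a), b))   [R1 at 1.1.1]
5. g(h(p(b)), g(p(a), b))  →  g(p(a), g(p(a), b))   [R3 at 1]
6. g(p(a), g(p(a), b))  →  g(p(a), b)   [R1 at ε]
7. g(p(a), b)  →  b   [R1 at ε]

b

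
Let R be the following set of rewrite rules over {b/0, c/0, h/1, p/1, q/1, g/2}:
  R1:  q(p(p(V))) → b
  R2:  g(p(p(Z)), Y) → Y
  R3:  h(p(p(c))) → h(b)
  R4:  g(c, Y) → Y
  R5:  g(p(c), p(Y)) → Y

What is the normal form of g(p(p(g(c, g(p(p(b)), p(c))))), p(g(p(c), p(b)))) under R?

1. g(p(p(g(c, g(p(p(b)), p(c))))), p(g(p(c), p(b))))  →  p(g(p(c), p(b)))   [R2 at ε]
2. p(g(p(c), p(b)))  →  p(b)   [R5 at 1]

p(b)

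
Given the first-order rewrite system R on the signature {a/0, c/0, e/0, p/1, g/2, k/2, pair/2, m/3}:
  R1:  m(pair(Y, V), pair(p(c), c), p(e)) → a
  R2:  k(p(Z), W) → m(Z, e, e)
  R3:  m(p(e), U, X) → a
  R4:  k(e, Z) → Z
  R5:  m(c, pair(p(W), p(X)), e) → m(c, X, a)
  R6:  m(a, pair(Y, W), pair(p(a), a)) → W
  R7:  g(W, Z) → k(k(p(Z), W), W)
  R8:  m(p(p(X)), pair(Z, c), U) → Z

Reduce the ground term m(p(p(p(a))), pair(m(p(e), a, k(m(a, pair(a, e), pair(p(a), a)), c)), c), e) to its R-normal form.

a

1. m(p(p(p(a))), pair(m(p(e), a, k(m(a, pair(a, e), pair(p(a), a)), c)), c), e)  →  m(p(e), a, k(m(a, pair(a, e), pair(p(a), a)), c))   [R8 at ε]
2. m(p(e), a, k(m(a, pair(a, e), pair(p(a), a)), c))  →  a   [R3 at ε]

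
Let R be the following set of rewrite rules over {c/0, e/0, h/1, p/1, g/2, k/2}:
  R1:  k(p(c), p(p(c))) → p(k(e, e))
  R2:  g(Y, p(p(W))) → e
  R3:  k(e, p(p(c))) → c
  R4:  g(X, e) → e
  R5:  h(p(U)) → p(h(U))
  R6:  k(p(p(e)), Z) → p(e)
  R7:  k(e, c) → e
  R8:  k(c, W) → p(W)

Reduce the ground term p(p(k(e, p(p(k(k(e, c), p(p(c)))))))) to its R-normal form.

p(p(c))

1. p(p(k(e, p(p(k(k(e, c), p(p(c))))))))  →  p(p(k(e, p(p(k(e, p(p(c))))))))   [R7 at 1.1.2.1.1.1]
2. p(p(k(e, p(p(k(e, p(p(c))))))))  →  p(p(k(e, p(p(c)))))   [R3 at 1.1.2.1.1]
3. p(p(k(e, p(p(c)))))  →  p(p(c))   [R3 at 1.1]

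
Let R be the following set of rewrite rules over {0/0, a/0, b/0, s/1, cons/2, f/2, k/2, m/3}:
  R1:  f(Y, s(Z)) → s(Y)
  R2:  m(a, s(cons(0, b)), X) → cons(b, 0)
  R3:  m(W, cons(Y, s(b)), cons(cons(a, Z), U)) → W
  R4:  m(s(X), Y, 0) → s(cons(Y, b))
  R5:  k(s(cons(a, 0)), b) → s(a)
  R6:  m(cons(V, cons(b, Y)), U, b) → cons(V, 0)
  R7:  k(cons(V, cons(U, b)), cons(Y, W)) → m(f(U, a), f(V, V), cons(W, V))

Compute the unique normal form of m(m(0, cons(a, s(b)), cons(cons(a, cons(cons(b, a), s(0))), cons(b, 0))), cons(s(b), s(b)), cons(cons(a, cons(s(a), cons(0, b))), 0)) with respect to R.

1. m(m(0, cons(a, s(b)), cons(cons(a, cons(cons(b, a), s(0))), cons(b, 0))), cons(s(b), s(b)), cons(cons(a, cons(s(a), cons(0, b))), 0))  →  m(0, cons(a, s(b)), cons(cons(a, cons(cons(b, a), s(0))), cons(b, 0)))   [R3 at ε]
2. m(0, cons(a, s(b)), cons(cons(a, cons(cons(b, a), s(0))), cons(b, 0)))  →  0   [R3 at ε]

0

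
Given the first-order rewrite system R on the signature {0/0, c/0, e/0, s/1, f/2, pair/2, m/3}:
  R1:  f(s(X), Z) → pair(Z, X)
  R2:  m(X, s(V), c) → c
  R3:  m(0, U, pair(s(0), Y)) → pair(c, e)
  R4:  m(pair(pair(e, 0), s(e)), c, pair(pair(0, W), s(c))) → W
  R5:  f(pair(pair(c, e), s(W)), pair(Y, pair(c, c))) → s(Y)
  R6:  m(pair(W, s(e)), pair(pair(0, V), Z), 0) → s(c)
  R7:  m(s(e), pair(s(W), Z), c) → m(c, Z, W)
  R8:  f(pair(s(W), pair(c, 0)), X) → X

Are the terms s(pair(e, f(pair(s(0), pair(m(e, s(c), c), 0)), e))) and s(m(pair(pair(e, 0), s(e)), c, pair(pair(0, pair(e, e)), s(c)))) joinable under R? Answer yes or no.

Reduce t₁ = s(pair(e, f(pair(s(0), pair(m(e, s(c), c), 0)), e))):
1. s(pair(e, f(pair(s(0), pair(m(e, s(c), c), 0)), e)))  →  s(pair(e, f(pair(s(0), pair(c, 0)), e)))   [R2 at 1.2.1.2.1]
2. s(pair(e, f(pair(s(0), pair(c, 0)), e)))  →  s(pair(e, e))   [R8 at 1.2]

Reduce t₂ = s(m(pair(pair(e, 0), s(e)), c, pair(pair(0, pair(e, e)), s(c)))):
1. s(m(pair(pair(e, 0), s(e)), c, pair(pair(0, pair(e, e)), s(c))))  →  s(pair(e, e))   [R4 at 1]

yes — NF(t₁) = s(pair(e, e)), NF(t₂) = s(pair(e, e))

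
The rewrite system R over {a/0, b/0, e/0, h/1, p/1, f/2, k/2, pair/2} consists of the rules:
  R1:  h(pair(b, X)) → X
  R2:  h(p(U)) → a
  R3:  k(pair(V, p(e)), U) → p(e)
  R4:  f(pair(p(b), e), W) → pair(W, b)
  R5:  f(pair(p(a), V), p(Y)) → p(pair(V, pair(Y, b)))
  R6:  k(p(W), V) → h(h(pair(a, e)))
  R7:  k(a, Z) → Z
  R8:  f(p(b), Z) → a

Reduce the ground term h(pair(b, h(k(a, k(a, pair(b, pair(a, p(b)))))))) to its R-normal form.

pair(a, p(b))

1. h(pair(b, h(k(a, k(a, pair(b, pair(a, p(b))))))))  →  h(k(a, k(a, pair(b, pair(a, p(b))))))   [R1 at ε]
2. h(k(a, k(a, pair(b, pair(a, p(b))))))  →  h(k(a, pair(b, pair(a, p(b)))))   [R7 at 1]
3. h(k(a, pair(b, pair(a, p(b)))))  →  h(pair(b, pair(a, p(b))))   [R7 at 1]
4. h(pair(b, pair(a, p(b))))  →  pair(a, p(b))   [R1 at ε]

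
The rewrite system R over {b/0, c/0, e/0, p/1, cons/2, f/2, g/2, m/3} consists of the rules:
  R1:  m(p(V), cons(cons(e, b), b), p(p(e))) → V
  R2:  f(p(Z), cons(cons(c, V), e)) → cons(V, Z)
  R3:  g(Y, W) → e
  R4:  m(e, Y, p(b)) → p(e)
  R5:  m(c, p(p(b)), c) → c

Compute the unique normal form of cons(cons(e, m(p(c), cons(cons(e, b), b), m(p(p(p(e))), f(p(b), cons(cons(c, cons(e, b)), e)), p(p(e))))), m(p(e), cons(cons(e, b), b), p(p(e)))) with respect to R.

1. cons(cons(e, m(p(c), cons(cons(e, b), b), m(p(p(p(e))), f(p(b), cons(cons(c, cons(e, b)), e)), p(p(e))))), m(p(e), cons(cons(e, b), b), p(p(e))))  →  cons(cons(e, m(p(c), cons(cons(e, b), b), m(p(p(p(e))), cons(cons(e, b), b), p(p(e))))), m(p(e), cons(cons(e, b), b), p(p(e))))   [R2 at 1.2.3.2]
2. cons(cons(e, m(p(c), cons(cons(e, b), b), m(p(p(p(e))), cons(cons(e, b), b), p(p(e))))), m(p(e), cons(cons(e, b), b), p(p(e))))  →  cons(cons(e, m(p(c), cons(cons(e, b), b), p(p(e)))), m(p(e), cons(cons(e, b), b), p(p(e))))   [R1 at 1.2.3]
3. cons(cons(e, m(p(c), cons(cons(e, b), b), p(p(e)))), m(p(e), cons(cons(e, b), b), p(p(e))))  →  cons(cons(e, c), m(p(e), cons(cons(e, b), b), p(p(e))))   [R1 at 1.2]
4. cons(cons(e, c), m(p(e), cons(cons(e, b), b), p(p(e))))  →  cons(cons(e, c), e)   [R1 at 2]

cons(cons(e, c), e)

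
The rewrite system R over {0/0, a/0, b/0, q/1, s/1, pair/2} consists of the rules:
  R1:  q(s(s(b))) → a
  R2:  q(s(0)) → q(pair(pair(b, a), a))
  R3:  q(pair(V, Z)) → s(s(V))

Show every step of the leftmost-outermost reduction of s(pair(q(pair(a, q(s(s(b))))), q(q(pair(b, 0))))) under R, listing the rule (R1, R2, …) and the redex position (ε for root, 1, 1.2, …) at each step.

s(pair(s(s(a)), a))

1. s(pair(q(pair(a, q(s(s(b))))), q(q(pair(b, 0)))))  →  s(pair(s(s(a)), q(q(pair(b, 0)))))   [R3 at 1.1]
2. s(pair(s(s(a)), q(q(pair(b, 0)))))  →  s(pair(s(s(a)), q(s(s(b)))))   [R3 at 1.2.1]
3. s(pair(s(s(a)), q(s(s(b)))))  →  s(pair(s(s(a)), a))   [R1 at 1.2]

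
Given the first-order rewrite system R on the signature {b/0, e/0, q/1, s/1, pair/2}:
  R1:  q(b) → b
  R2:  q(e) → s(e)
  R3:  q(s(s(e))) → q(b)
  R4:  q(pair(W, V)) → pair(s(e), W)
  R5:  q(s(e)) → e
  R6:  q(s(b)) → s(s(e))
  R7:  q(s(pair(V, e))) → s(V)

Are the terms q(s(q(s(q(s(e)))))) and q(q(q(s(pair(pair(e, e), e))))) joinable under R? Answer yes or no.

Reduce t₁ = q(s(q(s(q(s(e)))))):
1. q(s(q(s(q(s(e))))))  →  q(s(q(s(e))))   [R5 at 1.1.1.1]
2. q(s(q(s(e))))  →  q(s(e))   [R5 at 1.1]
3. q(s(e))  →  e   [R5 at ε]

Reduce t₂ = q(q(q(s(pair(pair(e, e), e))))):
1. q(q(q(s(pair(pair(e, e), e)))))  →  q(q(s(pair(e, e))))   [R7 at 1.1]
2. q(q(s(pair(e, e))))  →  q(s(e))   [R7 at 1]
3. q(s(e))  →  e   [R5 at ε]

yes — NF(t₁) = e, NF(t₂) = e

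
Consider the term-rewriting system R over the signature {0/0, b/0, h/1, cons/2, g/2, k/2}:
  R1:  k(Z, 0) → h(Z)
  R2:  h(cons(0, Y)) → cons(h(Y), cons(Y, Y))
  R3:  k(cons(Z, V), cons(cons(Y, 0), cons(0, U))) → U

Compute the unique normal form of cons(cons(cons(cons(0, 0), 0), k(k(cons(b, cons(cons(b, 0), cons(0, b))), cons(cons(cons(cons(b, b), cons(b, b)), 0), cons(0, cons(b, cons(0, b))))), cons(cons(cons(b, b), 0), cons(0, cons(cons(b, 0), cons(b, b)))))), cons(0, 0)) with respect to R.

1. cons(cons(cons(cons(0, 0), 0), k(k(cons(b, cons(cons(b, 0), cons(0, b))), cons(cons(cons(cons(b, b), cons(b, b)), 0), cons(0, cons(b, cons(0, b))))), cons(cons(cons(b, b), 0), cons(0, cons(cons(b, 0), cons(b, b)))))), cons(0, 0))  →  cons(cons(cons(cons(0, 0), 0), k(cons(b, cons(0, b)), cons(cons(cons(b, b), 0), cons(0, cons(cons(b, 0), cons(b, b)))))), cons(0, 0))   [R3 at 1.2.1]
2. cons(cons(cons(cons(0, 0), 0), k(cons(b, cons(0, b)), cons(cons(cons(b, b), 0), cons(0, cons(cons(b, 0), cons(b, b)))))), cons(0, 0))  →  cons(cons(cons(cons(0, 0), 0), cons(cons(b, 0), cons(b, b))), cons(0, 0))   [R3 at 1.2]

cons(cons(cons(cons(0, 0), 0), cons(cons(b, 0), cons(b, b))), cons(0, 0))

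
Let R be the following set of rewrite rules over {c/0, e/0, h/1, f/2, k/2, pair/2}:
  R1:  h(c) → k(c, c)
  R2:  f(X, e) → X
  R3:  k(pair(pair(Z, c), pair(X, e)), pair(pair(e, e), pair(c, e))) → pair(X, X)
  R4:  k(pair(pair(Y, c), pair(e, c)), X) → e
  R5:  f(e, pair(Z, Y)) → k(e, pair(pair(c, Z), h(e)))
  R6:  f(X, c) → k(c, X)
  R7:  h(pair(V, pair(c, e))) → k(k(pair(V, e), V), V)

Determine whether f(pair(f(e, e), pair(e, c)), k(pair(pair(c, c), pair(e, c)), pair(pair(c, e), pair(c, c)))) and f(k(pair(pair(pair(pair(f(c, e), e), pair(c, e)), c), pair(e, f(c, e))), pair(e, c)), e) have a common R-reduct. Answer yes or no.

Reduce t₁ = f(pair(f(e, e), pair(e, c)), k(pair(pair(c, c), pair(e, c)), pair(pair(c, e), pair(c, c)))):
1. f(pair(f(e, e), pair(e, c)), k(pair(pair(c, c), pair(e, c)), pair(pair(c, e), pair(c, c))))  →  f(pair(e, pair(e, c)), k(pair(pair(c, c), pair(e, c)), pair(pair(c, e), pair(c, c))))   [R2 at 1.1]
2. f(pair(e, pair(e, c)), k(pair(pair(c, c), pair(e, c)), pair(pair(c, e), pair(c, c))))  →  f(pair(e, pair(e, c)), e)   [R4 at 2]
3. f(pair(e, pair(e, c)), e)  →  pair(e, pair(e, c))   [R2 at ε]

Reduce t₂ = f(k(pair(pair(pair(pair(f(c, e), e), pair(c, e)), c), pair(e, f(c, e))), pair(e, c)), e):
1. f(k(pair(pair(pair(pair(f(c, e), e), pair(c, e)), c), pair(e, f(c, e))), pair(e, c)), e)  →  k(pair(pair(pair(pair(f(c, e), e), pair(c, e)), c), pair(e, f(c, e))), pair(e, c))   [R2 at ε]
2. k(pair(pair(pair(pair(f(c, e), e), pair(c, e)), c), pair(e, f(c, e))), pair(e, c))  →  k(pair(pair(pair(pair(c, e), pair(c, e)), c), pair(e, f(c, e))), pair(e, c))   [R2 at 1.1.1.1.1]
3. k(pair(pair(pair(pair(c, e), pair(c, e)), c), pair(e, f(c, e))), pair(e, c))  →  k(pair(pair(pair(pair(c, e), pair(c, e)), c), pair(e, c)), pair(e, c))   [R2 at 1.2.2]
4. k(pair(pair(pair(pair(c, e), pair(c, e)), c), pair(e, c)), pair(e, c))  →  e   [R4 at ε]

no — NF(t₁) = pair(e, pair(e, c)), NF(t₂) = e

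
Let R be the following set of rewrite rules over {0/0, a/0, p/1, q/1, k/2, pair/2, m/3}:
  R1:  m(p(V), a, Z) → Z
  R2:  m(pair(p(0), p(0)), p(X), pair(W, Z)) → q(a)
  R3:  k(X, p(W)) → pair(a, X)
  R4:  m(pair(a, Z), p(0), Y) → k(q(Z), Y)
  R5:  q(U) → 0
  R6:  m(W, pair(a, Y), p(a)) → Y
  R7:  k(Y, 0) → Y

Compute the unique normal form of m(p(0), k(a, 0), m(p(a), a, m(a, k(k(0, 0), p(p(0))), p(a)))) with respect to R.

1. m(p(0), k(a, 0), m(p(a), a, m(a, k(k(0, 0), p(p(0))), p(a))))  →  m(p(0), a, m(p(a), a, m(a, k(k(0, 0), p(p(0))), p(a))))   [R7 at 2]
2. m(p(0), a, m(p(a), a, m(a, k(k(0, 0), p(p(0))), p(a))))  →  m(p(a), a, m(a, k(k(0, 0), p(p(0))), p(a)))   [R1 at ε]
3. m(p(a), a, m(a, k(k(0, 0), p(p(0))), p(a)))  →  m(a, k(k(0, 0), p(p(0))), p(a))   [R1 at ε]
4. m(a, k(k(0, 0), p(p(0))), p(a))  →  m(a, pair(a, k(0, 0)), p(a))   [R3 at 2]
5. m(a, pair(a, k(0, 0)), p(a))  →  k(0, 0)   [R6 at ε]
6. k(0, 0)  →  0   [R7 at ε]

0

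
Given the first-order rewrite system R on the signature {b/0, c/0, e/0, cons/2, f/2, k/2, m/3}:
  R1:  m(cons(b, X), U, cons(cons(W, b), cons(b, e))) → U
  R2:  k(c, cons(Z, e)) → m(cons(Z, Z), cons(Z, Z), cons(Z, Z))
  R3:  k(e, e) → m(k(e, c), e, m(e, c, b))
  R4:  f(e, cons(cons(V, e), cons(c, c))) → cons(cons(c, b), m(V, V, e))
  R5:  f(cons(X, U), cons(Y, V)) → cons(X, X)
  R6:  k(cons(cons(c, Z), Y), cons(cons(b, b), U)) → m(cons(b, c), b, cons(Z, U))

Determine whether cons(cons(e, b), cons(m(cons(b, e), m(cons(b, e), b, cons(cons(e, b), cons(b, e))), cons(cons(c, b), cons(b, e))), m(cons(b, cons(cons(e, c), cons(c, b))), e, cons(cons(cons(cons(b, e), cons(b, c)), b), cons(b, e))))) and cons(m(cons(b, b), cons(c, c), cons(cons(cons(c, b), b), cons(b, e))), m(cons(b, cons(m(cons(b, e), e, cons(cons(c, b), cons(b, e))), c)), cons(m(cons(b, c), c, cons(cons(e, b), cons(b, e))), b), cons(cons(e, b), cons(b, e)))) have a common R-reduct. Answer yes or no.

Reduce t₁ = cons(cons(e, b), cons(m(cons(b, e), m(cons(b, e), b, cons(cons(e, b), cons(b, e))), cons(cons(c, b), cons(b, e))), m(cons(b, cons(cons(e, c), cons(c, b))), e, cons(cons(cons(cons(b, e), cons(b, c)), b), cons(b, e))))):
1. cons(cons(e, b), cons(m(cons(b, e), m(cons(b, e), b, cons(cons(e, b), cons(b, e))), cons(cons(c, b), cons(b, e))), m(cons(b, cons(cons(e, c), cons(c, b))), e, cons(cons(cons(cons(b, e), cons(b, c)), b), cons(b, e)))))  →  cons(cons(e, b), cons(m(cons(b, e), b, cons(cons(e, b), cons(b, e))), m(cons(b, cons(cons(e, c), cons(c, b))), e, cons(cons(cons(cons(b, e), cons(b, c)), b), cons(b, e)))))   [R1 at 2.1]
2. cons(cons(e, b), cons(m(cons(b, e), b, cons(cons(e, b), cons(b, e))), m(cons(b, cons(cons(e, c), cons(c, b))), e, cons(cons(cons(cons(b, e), cons(b, c)), b), cons(b, e)))))  →  cons(cons(e, b), cons(b, m(cons(b, cons(cons(e, c), cons(c, b))), e, cons(cons(cons(cons(b, e), cons(b, c)), b), cons(b, e)))))   [R1 at 2.1]
3. cons(cons(e, b), cons(b, m(cons(b, cons(cons(e, c), cons(c, b))), e, cons(cons(cons(cons(b, e), cons(b, c)), b), cons(b, e)))))  →  cons(cons(e, b), cons(b, e))   [R1 at 2.2]

Reduce t₂ = cons(m(cons(b, b), cons(c, c), cons(cons(cons(c, b), b), cons(b, e))), m(cons(b, cons(m(cons(b, e), e, cons(cons(c, b), cons(b, e))), c)), cons(m(cons(b, c), c, cons(cons(e, b), cons(b, e))), b), cons(cons(e, b), cons(b, e)))):
1. cons(m(cons(b, b), cons(c, c), cons(cons(cons(c, b), b), cons(b, e))), m(cons(b, cons(m(cons(b, e), e, cons(cons(c, b), cons(b, e))), c)), cons(m(cons(b, c), c, cons(cons(e, b), cons(b, e))), b), cons(cons(e, b), cons(b, e))))  →  cons(cons(c, c), m(cons(b, cons(m(cons(b, e), e, cons(cons(c, b), cons(b, e))), c)), cons(m(cons(b, c), c, cons(cons(e, b), cons(b, e))), b), cons(cons(e, b), cons(b, e))))   [R1 at 1]
2. cons(cons(c, c), m(cons(b, cons(m(cons(b, e), e, cons(cons(c, b), cons(b, e))), c)), cons(m(cons(b, c), c, cons(cons(e, b), cons(b, e))), b), cons(cons(e, b), cons(b, e))))  →  cons(cons(c, c), cons(m(cons(b, c), c, cons(cons(e, b), cons(b, e))), b))   [R1 at 2]
3. cons(cons(c, c), cons(m(cons(b, c), c, cons(cons(e, b), cons(b, e))), b))  →  cons(cons(c, c), cons(c, b))   [R1 at 2.1]

no — NF(t₁) = cons(cons(e, b), cons(b, e)), NF(t₂) = cons(cons(c, c), cons(c, b))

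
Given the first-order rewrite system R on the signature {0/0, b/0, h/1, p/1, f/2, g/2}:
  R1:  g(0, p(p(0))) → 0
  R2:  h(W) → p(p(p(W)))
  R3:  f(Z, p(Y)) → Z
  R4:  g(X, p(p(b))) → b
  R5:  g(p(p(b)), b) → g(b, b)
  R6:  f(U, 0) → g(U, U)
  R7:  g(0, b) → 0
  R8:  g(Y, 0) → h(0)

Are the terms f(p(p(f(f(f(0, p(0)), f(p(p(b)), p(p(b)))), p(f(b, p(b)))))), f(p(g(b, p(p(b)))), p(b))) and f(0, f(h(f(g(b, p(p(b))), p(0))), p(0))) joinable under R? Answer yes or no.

Reduce t₁ = f(p(p(f(f(f(0, p(0)), f(p(p(b)), p(p(b)))), p(f(b, p(b)))))), f(p(g(b, p(p(b)))), p(b))):
1. f(p(p(f(f(f(0, p(0)), f(p(p(b)), p(p(b)))), p(f(b, p(b)))))), f(p(g(b, p(p(b)))), p(b)))  →  f(p(p(f(f(0, p(0)), f(p(p(b)), p(p(b)))))), f(p(g(b, p(p(b)))), p(b)))   [R3 at 1.1.1]
2. f(p(p(f(f(0, p(0)), f(p(p(b)), p(p(b)))))), f(p(g(b, p(p(b)))), p(b)))  →  f(p(p(f(0, f(p(p(b)), p(p(b)))))), f(p(g(b, p(p(b)))), p(b)))   [R3 at 1.1.1.1]
3. f(p(p(f(0, f(p(p(b)), p(p(b)))))), f(p(g(b, p(p(b)))), p(b)))  →  f(p(p(f(0, p(p(b))))), f(p(g(b, p(p(b)))), p(b)))   [R3 at 1.1.1.2]
4. f(p(p(f(0, p(p(b))))), f(p(g(b, p(p(b)))), p(b)))  →  f(p(p(0)), f(p(g(b, p(p(b)))), p(b)))   [R3 at 1.1.1]
5. f(p(p(0)), f(p(g(b, p(p(b)))), p(b)))  →  f(p(p(0)), p(g(b, p(p(b)))))   [R3 at 2]
6. f(p(p(0)), p(g(b, p(p(b)))))  →  p(p(0))   [R3 at ε]

Reduce t₂ = f(0, f(h(f(g(b, p(p(b))), p(0))), p(0))):
1. f(0, f(h(f(g(b, p(p(b))), p(0))), p(0)))  →  f(0, h(f(g(b, p(p(b))), p(0))))   [R3 at 2]
2. f(0, h(f(g(b, p(p(b))), p(0))))  →  f(0, p(p(p(f(g(b, p(p(b))), p(0))))))   [R2 at 2]
3. f(0, p(p(p(f(g(b, p(p(b))), p(0))))))  →  0   [R3 at ε]

no — NF(t₁) = p(p(0)), NF(t₂) = 0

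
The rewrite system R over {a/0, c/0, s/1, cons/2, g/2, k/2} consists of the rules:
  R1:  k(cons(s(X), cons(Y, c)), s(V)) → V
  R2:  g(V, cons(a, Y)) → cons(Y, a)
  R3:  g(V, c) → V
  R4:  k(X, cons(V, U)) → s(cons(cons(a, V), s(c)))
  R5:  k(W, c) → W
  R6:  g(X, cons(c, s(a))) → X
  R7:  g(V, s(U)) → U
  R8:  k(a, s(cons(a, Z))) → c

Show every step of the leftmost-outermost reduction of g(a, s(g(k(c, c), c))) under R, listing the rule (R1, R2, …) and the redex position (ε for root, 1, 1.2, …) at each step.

1. g(a, s(g(k(c, c), c)))  →  g(k(c, c), c)   [R7 at ε]
2. g(k(c, c), c)  →  k(c, c)   [R3 at ε]
3. k(c, c)  →  c   [R5 at ε]

c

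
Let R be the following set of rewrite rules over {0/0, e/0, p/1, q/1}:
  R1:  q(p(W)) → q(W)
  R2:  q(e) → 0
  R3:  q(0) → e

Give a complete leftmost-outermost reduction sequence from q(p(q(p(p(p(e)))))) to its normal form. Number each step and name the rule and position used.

1. q(p(q(p(p(p(e))))))  →  q(q(p(p(p(e)))))   [R1 at ε]
2. q(q(p(p(p(e)))))  →  q(q(p(p(e))))   [R1 at 1]
3. q(q(p(p(e))))  →  q(q(p(e)))   [R1 at 1]
4. q(q(p(e)))  →  q(q(e))   [R1 at 1]
5. q(q(e))  →  q(0)   [R2 at 1]
6. q(0)  →  e   [R3 at ε]

e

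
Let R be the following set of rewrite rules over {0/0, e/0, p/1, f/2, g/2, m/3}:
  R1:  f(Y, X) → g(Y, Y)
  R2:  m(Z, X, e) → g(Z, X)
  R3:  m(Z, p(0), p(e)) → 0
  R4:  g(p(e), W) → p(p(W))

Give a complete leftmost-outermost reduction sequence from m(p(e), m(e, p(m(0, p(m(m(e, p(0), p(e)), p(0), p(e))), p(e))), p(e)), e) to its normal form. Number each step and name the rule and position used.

1. m(p(e), m(e, p(m(0, p(m(m(e, p(0), p(e)), p(0), p(e))), p(e))), p(e)), e)  →  g(p(e), m(e, p(m(0, p(m(m(e, p(0), p(e)), p(0), p(e))), p(e))), p(e)))   [R2 at ε]
2. g(p(e), m(e, p(m(0, p(m(m(e, p(0), p(e)), p(0), p(e))), p(e))), p(e)))  →  p(p(m(e, p(m(0, p(m(m(e, p(0), p(e)), p(0), p(e))), p(e))), p(e))))   [R4 at ε]
3. p(p(m(e, p(m(0, p(m(m(e, p(0), p(e)), p(0), p(e))), p(e))), p(e))))  →  p(p(m(e, p(m(0, p(0), p(e))), p(e))))   [R3 at 1.1.2.1.2.1]
4. p(p(m(e, p(m(0, p(0), p(e))), p(e))))  →  p(p(m(e, p(0), p(e))))   [R3 at 1.1.2.1]
5. p(p(m(e, p(0), p(e))))  →  p(p(0))   [R3 at 1.1]

p(p(0))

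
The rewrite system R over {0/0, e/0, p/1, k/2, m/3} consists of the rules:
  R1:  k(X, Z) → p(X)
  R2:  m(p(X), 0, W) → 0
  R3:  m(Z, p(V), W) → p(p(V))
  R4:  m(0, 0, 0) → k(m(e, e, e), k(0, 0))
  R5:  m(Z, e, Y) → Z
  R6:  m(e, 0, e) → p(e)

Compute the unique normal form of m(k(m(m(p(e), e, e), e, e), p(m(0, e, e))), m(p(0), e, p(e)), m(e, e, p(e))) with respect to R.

1. m(k(m(m(p(e), e, e), e, e), p(m(0, e, e))), m(p(0), e, p(e)), m(e, e, p(e)))  →  m(p(m(m(p(e), e, e), e, e)), m(p(0), e, p(e)), m(e, e, p(e)))   [R1 at 1]
2. m(p(m(m(p(e), e, e), e, e)), m(p(0), e, p(e)), m(e, e, p(e)))  →  m(p(m(p(e), e, e)), m(p(0), e, p(e)), m(e, e, p(e)))   [R5 at 1.1]
3. m(p(m(p(e), e, e)), m(p(0), e, p(e)), m(e, e, p(e)))  →  m(p(p(e)), m(p(0), e, p(e)), m(e, e, p(e)))   [R5 at 1.1]
4. m(p(p(e)), m(p(0), e, p(e)), m(e, e, p(e)))  →  m(p(p(e)), p(0), m(e, e, p(e)))   [R5 at 2]
5. m(p(p(e)), p(0), m(e, e, p(e)))  →  p(p(0))   [R3 at ε]

p(p(0))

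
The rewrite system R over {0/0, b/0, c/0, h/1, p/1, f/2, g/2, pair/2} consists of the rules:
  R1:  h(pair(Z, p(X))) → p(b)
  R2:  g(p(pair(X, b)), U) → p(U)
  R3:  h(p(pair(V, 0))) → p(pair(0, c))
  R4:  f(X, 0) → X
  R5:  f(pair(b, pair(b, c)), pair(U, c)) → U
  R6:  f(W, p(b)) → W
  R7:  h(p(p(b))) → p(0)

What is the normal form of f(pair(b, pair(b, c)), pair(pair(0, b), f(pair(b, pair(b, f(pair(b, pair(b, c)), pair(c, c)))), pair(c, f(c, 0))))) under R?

1. f(pair(b, pair(b, c)), pair(pair(0, b), f(pair(b, pair(b, f(pair(b, pair(b, c)), pair(c, c)))), pair(c, f(c, 0)))))  →  f(pair(b, pair(b, c)), pair(pair(0, b), f(pair(b, pair(b, c)), pair(c, f(c, 0)))))   [R5 at 2.2.1.2.2]
2. f(pair(b, pair(b, c)), pair(pair(0, b), f(pair(b, pair(b, c)), pair(c, f(c, 0)))))  →  f(pair(b, pair(b, c)), pair(pair(0, b), f(pair(b, pair(b, c)), pair(c, c))))   [R4 at 2.2.2.2]
3. f(pair(b, pair(b, c)), pair(pair(0, b), f(pair(b, pair(b, c)), pair(c, c))))  →  f(pair(b, pair(b, c)), pair(pair(0, b), c))   [R5 at 2.2]
4. f(pair(b, pair(b, c)), pair(pair(0, b), c))  →  pair(0, b)   [R5 at ε]

pair(0, b)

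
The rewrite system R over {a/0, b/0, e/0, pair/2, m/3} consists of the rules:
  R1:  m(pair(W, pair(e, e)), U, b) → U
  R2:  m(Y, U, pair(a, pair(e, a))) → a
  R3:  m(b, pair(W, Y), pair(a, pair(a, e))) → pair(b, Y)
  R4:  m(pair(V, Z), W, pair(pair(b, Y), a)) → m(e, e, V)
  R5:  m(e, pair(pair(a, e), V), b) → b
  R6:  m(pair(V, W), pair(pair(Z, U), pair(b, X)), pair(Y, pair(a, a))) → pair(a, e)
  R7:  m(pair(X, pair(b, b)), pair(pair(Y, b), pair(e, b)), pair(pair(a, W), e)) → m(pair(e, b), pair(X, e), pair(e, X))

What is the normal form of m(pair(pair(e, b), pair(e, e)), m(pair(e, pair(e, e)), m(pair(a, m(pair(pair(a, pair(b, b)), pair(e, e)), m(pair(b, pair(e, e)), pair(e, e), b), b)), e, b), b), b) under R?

e

1. m(pair(pair(e, b), pair(e, e)), m(pair(e, pair(e, e)), m(pair(a, m(pair(pair(a, pair(b, b)), pair(e, e)), m(pair(b, pair(e, e)), pair(e, e), b), b)), e, b), b), b)  →  m(pair(e, pair(e, e)), m(pair(a, m(pair(pair(a, pair(b, b)), pair(e, e)), m(pair(b, pair(e, e)), pair(e, e), b), b)), e, b), b)   [R1 at ε]
2. m(pair(e, pair(e, e)), m(pair(a, m(pair(pair(a, pair(b, b)), pair(e, e)), m(pair(b, pair(e, e)), pair(e, e), b), b)), e, b), b)  →  m(pair(a, m(pair(pair(a, pair(b, b)), pair(e, e)), m(pair(b, pair(e, e)), pair(e, e), b), b)), e, b)   [R1 at ε]
3. m(pair(a, m(pair(pair(a, pair(b, b)), pair(e, e)), m(pair(b, pair(e, e)), pair(e, e), b), b)), e, b)  →  m(pair(a, m(pair(b, pair(e, e)), pair(e, e), b)), e, b)   [R1 at 1.2]
4. m(pair(a, m(pair(b, pair(e, e)), pair(e, e), b)), e, b)  →  m(pair(a, pair(e, e)), e, b)   [R1 at 1.2]
5. m(pair(a, pair(e, e)), e, b)  →  e   [R1 at ε]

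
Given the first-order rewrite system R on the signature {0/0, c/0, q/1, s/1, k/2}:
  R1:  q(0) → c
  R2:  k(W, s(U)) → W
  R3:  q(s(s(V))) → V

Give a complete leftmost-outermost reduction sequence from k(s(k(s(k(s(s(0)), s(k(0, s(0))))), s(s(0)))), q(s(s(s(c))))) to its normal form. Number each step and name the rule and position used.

1. k(s(k(s(k(s(s(0)), s(k(0, s(0))))), s(s(0)))), q(s(s(s(c)))))  →  k(s(s(k(s(s(0)), s(k(0, s(0)))))), q(s(s(s(c)))))   [R2 at 1.1]
2. k(s(s(k(s(s(0)), s(k(0, s(0)))))), q(s(s(s(c)))))  →  k(s(s(s(s(0)))), q(s(s(s(c)))))   [R2 at 1.1.1]
3. k(s(s(s(s(0)))), q(s(s(s(c)))))  →  k(s(s(s(s(0)))), s(c))   [R3 at 2]
4. k(s(s(s(s(0)))), s(c))  →  s(s(s(s(0))))   [R2 at ε]

s(s(s(s(0))))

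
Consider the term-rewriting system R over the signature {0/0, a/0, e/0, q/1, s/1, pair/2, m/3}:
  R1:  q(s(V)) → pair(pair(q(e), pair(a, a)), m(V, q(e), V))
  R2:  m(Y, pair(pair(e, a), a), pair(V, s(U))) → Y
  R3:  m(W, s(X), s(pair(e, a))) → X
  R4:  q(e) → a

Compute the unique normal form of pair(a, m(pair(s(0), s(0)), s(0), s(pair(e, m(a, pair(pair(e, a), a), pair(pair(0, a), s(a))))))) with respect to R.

1. pair(a, m(pair(s(0), s(0)), s(0), s(pair(e, m(a, pair(pair(e, a), a), pair(pair(0, a), s(a)))))))  →  pair(a, m(pair(s(0), s(0)), s(0), s(pair(e, a))))   [R2 at 2.3.1.2]
2. pair(a, m(pair(s(0), s(0)), s(0), s(pair(e, a))))  →  pair(a, 0)   [R3 at 2]

pair(a, 0)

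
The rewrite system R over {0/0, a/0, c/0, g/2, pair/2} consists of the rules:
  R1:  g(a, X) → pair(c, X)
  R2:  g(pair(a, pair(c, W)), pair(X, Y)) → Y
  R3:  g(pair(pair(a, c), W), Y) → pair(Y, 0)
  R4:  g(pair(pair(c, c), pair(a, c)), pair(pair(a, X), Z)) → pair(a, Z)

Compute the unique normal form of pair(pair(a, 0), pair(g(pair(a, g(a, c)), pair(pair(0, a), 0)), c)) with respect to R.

1. pair(pair(a, 0), pair(g(pair(a, g(a, c)), pair(pair(0, a), 0)), c))  →  pair(pair(a, 0), pair(g(pair(a, pair(c, c)), pair(pair(0, a), 0)), c))   [R1 at 2.1.1.2]
2. pair(pair(a, 0), pair(g(pair(a, pair(c, c)), pair(pair(0, a), 0)), c))  →  pair(pair(a, 0), pair(0, c))   [R2 at 2.1]

pair(pair(a, 0), pair(0, c))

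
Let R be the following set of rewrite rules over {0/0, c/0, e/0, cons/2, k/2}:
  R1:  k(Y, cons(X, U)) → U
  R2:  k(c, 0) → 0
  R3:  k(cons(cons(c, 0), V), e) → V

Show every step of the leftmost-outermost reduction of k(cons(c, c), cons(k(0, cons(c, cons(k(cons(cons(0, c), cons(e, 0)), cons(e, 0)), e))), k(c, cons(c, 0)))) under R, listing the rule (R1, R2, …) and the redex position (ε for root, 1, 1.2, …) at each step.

0

1. k(cons(c, c), cons(k(0, cons(c, cons(k(cons(cons(0, c), cons(e, 0)), cons(e, 0)), e))), k(c, cons(c, 0))))  →  k(c, cons(c, 0))   [R1 at ε]
2. k(c, cons(c, 0))  →  0   [R1 at ε]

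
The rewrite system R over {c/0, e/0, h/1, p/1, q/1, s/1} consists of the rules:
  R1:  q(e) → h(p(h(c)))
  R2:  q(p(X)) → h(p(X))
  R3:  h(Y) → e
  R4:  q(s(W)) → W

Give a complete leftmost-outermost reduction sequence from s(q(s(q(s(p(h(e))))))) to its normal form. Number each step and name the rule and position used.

1. s(q(s(q(s(p(h(e)))))))  →  s(q(s(p(h(e)))))   [R4 at 1]
2. s(q(s(p(h(e)))))  →  s(p(h(e)))   [R4 at 1]
3. s(p(h(e)))  →  s(p(e))   [R3 at 1.1]

s(p(e))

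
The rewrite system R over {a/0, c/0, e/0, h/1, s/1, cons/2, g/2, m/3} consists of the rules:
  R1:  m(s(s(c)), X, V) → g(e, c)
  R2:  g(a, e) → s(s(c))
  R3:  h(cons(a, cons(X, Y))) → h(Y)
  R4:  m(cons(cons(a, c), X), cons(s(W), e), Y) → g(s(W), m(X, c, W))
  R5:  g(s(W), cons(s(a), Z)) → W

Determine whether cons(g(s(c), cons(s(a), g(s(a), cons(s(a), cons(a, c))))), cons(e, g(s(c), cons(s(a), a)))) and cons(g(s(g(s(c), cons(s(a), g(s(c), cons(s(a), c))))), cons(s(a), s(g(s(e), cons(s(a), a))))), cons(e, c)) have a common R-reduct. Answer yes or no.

yes — NF(t₁) = cons(c, cons(e, c)), NF(t₂) = cons(c, cons(e, c))

Reduce t₁ = cons(g(s(c), cons(s(a), g(s(a), cons(s(a), cons(a, c))))), cons(e, g(s(c), cons(s(a), a)))):
1. cons(g(s(c), cons(s(a), g(s(a), cons(s(a), cons(a, c))))), cons(e, g(s(c), cons(s(a), a))))  →  cons(c, cons(e, g(s(c), cons(s(a), a))))   [R5 at 1]
2. cons(c, cons(e, g(s(c), cons(s(a), a))))  →  cons(c, cons(e, c))   [R5 at 2.2]

Reduce t₂ = cons(g(s(g(s(c), cons(s(a), g(s(c), cons(s(a), c))))), cons(s(a), s(g(s(e), cons(s(a), a))))), cons(e, c)):
1. cons(g(s(g(s(c), cons(s(a), g(s(c), cons(s(a), c))))), cons(s(a), s(g(s(e), cons(s(a), a))))), cons(e, c))  →  cons(g(s(c), cons(s(a), g(s(c), cons(s(a), c)))), cons(e, c))   [R5 at 1]
2. cons(g(s(c), cons(s(a), g(s(c), cons(s(a), c)))), cons(e, c))  →  cons(c, cons(e, c))   [R5 at 1]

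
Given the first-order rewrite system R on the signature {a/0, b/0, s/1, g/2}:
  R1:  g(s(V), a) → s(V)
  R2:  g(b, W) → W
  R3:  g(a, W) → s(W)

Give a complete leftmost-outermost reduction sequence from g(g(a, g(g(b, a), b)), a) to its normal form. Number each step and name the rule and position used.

s(s(b))

1. g(g(a, g(g(b, a), b)), a)  →  g(s(g(g(b, a), b)), a)   [R3 at 1]
2. g(s(g(g(b, a), b)), a)  →  s(g(g(b, a), b))   [R1 at ε]
3. s(g(g(b, a), b))  →  s(g(a, b))   [R2 at 1.1]
4. s(g(a, b))  →  s(s(b))   [R3 at 1]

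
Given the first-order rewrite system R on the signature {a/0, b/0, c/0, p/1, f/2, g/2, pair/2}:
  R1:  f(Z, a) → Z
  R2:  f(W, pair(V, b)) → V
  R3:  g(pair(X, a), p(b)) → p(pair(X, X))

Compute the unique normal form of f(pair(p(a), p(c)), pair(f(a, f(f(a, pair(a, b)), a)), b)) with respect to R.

a

1. f(pair(p(a), p(c)), pair(f(a, f(f(a, pair(a, b)), a)), b))  →  f(a, f(f(a, pair(a, b)), a))   [R2 at ε]
2. f(a, f(f(a, pair(a, b)), a))  →  f(a, f(a, pair(a, b)))   [R1 at 2]
3. f(a, f(a, pair(a, b)))  →  f(a, a)   [R2 at 2]
4. f(a, a)  →  a   [R1 at ε]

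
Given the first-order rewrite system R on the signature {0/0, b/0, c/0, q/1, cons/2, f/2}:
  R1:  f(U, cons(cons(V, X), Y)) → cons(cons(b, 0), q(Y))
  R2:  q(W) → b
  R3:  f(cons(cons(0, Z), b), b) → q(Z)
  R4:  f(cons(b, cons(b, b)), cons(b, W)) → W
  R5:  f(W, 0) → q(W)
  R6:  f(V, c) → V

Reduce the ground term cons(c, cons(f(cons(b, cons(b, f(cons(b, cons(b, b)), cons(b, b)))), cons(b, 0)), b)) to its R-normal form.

cons(c, cons(0, b))

1. cons(c, cons(f(cons(b, cons(b, f(cons(b, cons(b, b)), cons(b, b)))), cons(b, 0)), b))  →  cons(c, cons(f(cons(b, cons(b, b)), cons(b, 0)), b))   [R4 at 2.1.1.2.2]
2. cons(c, cons(f(cons(b, cons(b, b)), cons(b, 0)), b))  →  cons(c, cons(0, b))   [R4 at 2.1]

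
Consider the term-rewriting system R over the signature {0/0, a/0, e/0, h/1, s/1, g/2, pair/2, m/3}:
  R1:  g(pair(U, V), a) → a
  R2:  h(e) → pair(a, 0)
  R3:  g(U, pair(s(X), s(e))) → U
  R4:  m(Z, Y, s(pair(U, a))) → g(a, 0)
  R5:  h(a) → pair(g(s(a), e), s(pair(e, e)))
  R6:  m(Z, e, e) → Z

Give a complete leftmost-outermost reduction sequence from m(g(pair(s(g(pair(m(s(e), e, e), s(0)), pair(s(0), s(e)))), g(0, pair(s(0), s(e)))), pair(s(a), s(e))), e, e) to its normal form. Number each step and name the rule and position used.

1. m(g(pair(s(g(pair(m(s(e), e, e), s(0)), pair(s(0), s(e)))), g(0, pair(s(0), s(e)))), pair(s(a), s(e))), e, e)  →  g(pair(s(g(pair(m(s(e), e, e), s(0)), pair(s(0), s(e)))), g(0, pair(s(0), s(e)))), pair(s(a), s(e)))   [R6 at ε]
2. g(pair(s(g(pair(m(s(e), e, e), s(0)), pair(s(0), s(e)))), g(0, pair(s(0), s(e)))), pair(s(a), s(e)))  →  pair(s(g(pair(m(s(e), e, e), s(0)), pair(s(0), s(e)))), g(0, pair(s(0), s(e))))   [R3 at ε]
3. pair(s(g(pair(m(s(e), e, e), s(0)), pair(s(0), s(e)))), g(0, pair(s(0), s(e))))  →  pair(s(pair(m(s(e), e, e), s(0))), g(0, pair(s(0), s(e))))   [R3 at 1.1]
4. pair(s(pair(m(s(e), e, e), s(0))), g(0, pair(s(0), s(e))))  →  pair(s(pair(s(e), s(0))), g(0, pair(s(0), s(e))))   [R6 at 1.1.1]
5. pair(s(pair(s(e), s(0))), g(0, pair(s(0), s(e))))  →  pair(s(pair(s(e), s(0))), 0)   [R3 at 2]

pair(s(pair(s(e), s(0))), 0)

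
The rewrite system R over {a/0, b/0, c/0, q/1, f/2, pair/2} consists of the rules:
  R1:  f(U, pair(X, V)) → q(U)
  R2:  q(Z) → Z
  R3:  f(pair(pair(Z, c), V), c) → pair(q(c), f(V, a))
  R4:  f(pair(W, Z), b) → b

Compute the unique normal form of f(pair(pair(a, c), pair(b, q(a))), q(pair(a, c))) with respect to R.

pair(pair(a, c), pair(b, a))

1. f(pair(pair(a, c), pair(b, q(a))), q(pair(a, c)))  →  f(pair(pair(a, c), pair(b, a)), q(pair(a, c)))   [R2 at 1.2.2]
2. f(pair(pair(a, c), pair(b, a)), q(pair(a, c)))  →  f(pair(pair(a, c), pair(b, a)), pair(a, c))   [R2 at 2]
3. f(pair(pair(a, c), pair(b, a)), pair(a, c))  →  q(pair(pair(a, c), pair(b, a)))   [R1 at ε]
4. q(pair(pair(a, c), pair(b, a)))  →  pair(pair(a, c), pair(b, a))   [R2 at ε]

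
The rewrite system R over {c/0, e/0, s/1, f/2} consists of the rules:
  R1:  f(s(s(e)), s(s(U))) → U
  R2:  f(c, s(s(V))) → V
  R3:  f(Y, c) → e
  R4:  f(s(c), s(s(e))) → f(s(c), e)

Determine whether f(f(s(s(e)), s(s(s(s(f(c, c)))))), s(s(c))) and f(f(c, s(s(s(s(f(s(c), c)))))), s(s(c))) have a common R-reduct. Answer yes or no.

yes — NF(t₁) = c, NF(t₂) = c

Reduce t₁ = f(f(s(s(e)), s(s(s(s(f(c, c)))))), s(s(c))):
1. f(f(s(s(e)), s(s(s(s(f(c, c)))))), s(s(c)))  →  f(s(s(f(c, c))), s(s(c)))   [R1 at 1]
2. f(s(s(f(c, c))), s(s(c)))  →  f(s(s(e)), s(s(c)))   [R3 at 1.1.1]
3. f(s(s(e)), s(s(c)))  →  c   [R1 at ε]

Reduce t₂ = f(f(c, s(s(s(s(f(s(c), c)))))), s(s(c))):
1. f(f(c, s(s(s(s(f(s(c), c)))))), s(s(c)))  →  f(s(s(f(s(c), c))), s(s(c)))   [R2 at 1]
2. f(s(s(f(s(c), c))), s(s(c)))  →  f(s(s(e)), s(s(c)))   [R3 at 1.1.1]
3. f(s(s(e)), s(s(c)))  →  c   [R1 at ε]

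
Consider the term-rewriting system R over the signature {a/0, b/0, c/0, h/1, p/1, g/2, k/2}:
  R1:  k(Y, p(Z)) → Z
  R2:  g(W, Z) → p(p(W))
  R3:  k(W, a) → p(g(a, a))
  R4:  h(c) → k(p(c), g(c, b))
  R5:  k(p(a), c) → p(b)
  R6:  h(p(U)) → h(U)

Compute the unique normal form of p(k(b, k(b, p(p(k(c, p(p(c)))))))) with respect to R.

p(p(c))

1. p(k(b, k(b, p(p(k(c, p(p(c))))))))  →  p(k(b, p(k(c, p(p(c))))))   [R1 at 1.2]
2. p(k(b, p(k(c, p(p(c))))))  →  p(k(c, p(p(c))))   [R1 at 1]
3. p(k(c, p(p(c))))  →  p(p(c))   [R1 at 1]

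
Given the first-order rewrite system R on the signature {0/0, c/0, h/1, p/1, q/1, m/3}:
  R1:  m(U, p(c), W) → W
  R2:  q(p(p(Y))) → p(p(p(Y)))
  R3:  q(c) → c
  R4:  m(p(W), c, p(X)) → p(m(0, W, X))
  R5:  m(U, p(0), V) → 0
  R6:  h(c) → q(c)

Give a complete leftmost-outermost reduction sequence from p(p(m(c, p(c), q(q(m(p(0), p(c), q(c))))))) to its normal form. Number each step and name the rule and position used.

1. p(p(m(c, p(c), q(q(m(p(0), p(c), q(c)))))))  →  p(p(q(q(m(p(0), p(c), q(c))))))   [R1 at 1.1]
2. p(p(q(q(m(p(0), p(c), q(c))))))  →  p(p(q(q(q(c)))))   [R1 at 1.1.1.1]
3. p(p(q(q(q(c)))))  →  p(p(q(q(c))))   [R3 at 1.1.1.1]
4. p(p(q(q(c))))  →  p(p(q(c)))   [R3 at 1.1.1]
5. p(p(q(c)))  →  p(p(c))   [R3 at 1.1]

p(p(c))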